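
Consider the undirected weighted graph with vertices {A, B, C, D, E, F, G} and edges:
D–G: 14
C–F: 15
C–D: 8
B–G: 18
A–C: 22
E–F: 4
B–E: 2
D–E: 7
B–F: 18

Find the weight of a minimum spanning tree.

Prim, starting at A.
Step 1: cheapest edge leaving the tree is A–C (22); add C.
Step 2: cheapest edge leaving the tree is C–D (8); add D.
Step 3: cheapest edge leaving the tree is D–E (7); add E.
Step 4: cheapest edge leaving the tree is B–E (2); add B.
Step 5: cheapest edge leaving the tree is E–F (4); add F.
Step 6: cheapest edge leaving the tree is D–G (14); add G.
MST edges: A–C, C–D, D–E, B–E, E–F, D–G; total weight 22+8+7+2+4+14 = 57.

57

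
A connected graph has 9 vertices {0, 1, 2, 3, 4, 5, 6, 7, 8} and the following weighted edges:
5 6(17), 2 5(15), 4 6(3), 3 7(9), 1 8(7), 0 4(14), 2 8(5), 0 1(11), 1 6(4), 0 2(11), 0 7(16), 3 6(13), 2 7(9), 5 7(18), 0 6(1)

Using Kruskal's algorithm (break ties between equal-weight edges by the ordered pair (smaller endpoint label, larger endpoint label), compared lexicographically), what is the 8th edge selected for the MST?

2-5

Kruskal: consider edges lightest-first.
0 6 (1): add — endpoints in different components.
4 6 (3): add — endpoints in different components.
1 6 (4): add — endpoints in different components.
2 8 (5): add — endpoints in different components.
1 8 (7): add — endpoints in different components.
2 7 (9): add — endpoints in different components.
3 7 (9): add — endpoints in different components.
0 1 (11): skip — 0 and 1 already connected.
0 2 (11): skip — 0 and 2 already connected.
3 6 (13): skip — 3 and 6 already connected.
0 4 (14): skip — 0 and 4 already connected.
2 5 (15): add — endpoints in different components.
The 8th edge added is 2 5.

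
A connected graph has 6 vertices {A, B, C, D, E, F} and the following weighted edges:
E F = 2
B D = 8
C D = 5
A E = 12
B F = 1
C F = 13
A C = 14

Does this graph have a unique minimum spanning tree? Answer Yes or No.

Kruskal: consider edges lightest-first.
B F (1): add — endpoints in different components.
E F (2): add — endpoints in different components.
C D (5): add — endpoints in different components.
B D (8): add — endpoints in different components.
A E (12): add — endpoints in different components.
Every non-tree edge has weight strictly greater than the heaviest edge on the tree path between its endpoints, so the MST is unique.

Yes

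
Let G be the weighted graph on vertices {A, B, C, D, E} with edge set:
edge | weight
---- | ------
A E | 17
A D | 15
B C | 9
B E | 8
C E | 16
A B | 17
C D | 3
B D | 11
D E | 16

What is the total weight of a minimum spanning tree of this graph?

Kruskal: consider edges lightest-first.
C D (3): add. Components now {A} {B} {C,D} {E}
B E (8): add. Components now {A} {B,E} {C,D}
B C (9): add. Components now {A} {B,C,D,E}
B D (11): skip — B and D already connected.
A D (15): add. Components now {A,B,C,D,E}
MST edges: C D, B E, B C, A D; total weight 3+8+9+15 = 35.

35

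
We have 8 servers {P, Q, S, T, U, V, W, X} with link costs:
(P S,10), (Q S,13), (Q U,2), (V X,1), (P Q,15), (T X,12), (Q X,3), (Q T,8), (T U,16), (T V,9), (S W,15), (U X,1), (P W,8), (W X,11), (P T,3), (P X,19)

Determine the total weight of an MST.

Grow the tree from T using Prim:
Step 1: cheapest edge leaving the tree is P T (3); add P.
Step 2: cheapest edge leaving the tree is Q T (8); add Q.
Step 3: cheapest edge leaving the tree is Q U (2); add U.
Step 4: cheapest edge leaving the tree is U X (1); add X.
Step 5: cheapest edge leaving the tree is V X (1); add V.
Step 6: cheapest edge leaving the tree is P W (8); add W.
Step 7: cheapest edge leaving the tree is P S (10); add S.
MST edges: P T, Q T, Q U, U X, V X, P W, P S; total weight 3+8+2+1+1+8+10 = 33.

33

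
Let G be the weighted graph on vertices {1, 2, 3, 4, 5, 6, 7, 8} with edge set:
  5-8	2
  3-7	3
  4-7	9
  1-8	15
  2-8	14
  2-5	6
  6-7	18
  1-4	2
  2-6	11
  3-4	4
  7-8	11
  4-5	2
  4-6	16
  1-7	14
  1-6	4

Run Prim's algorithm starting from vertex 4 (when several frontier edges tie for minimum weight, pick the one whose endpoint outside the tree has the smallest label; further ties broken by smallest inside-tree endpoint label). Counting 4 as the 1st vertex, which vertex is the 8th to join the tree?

2

Prim's algorithm from 4:
Step 1: cheapest edge leaving the tree is 1-4 (2); add 1.
Step 2: cheapest edge leaving the tree is 4-5 (2); add 5.
Step 3: cheapest edge leaving the tree is 5-8 (2); add 8.
Step 4: cheapest edge leaving the tree is 3-4 (4); add 3.
Step 5: cheapest edge leaving the tree is 3-7 (3); add 7.
Step 6: cheapest edge leaving the tree is 1-6 (4); add 6.
Step 7: cheapest edge leaving the tree is 2-5 (6); add 2.
Vertex order: 4, 1, 5, 8, 3, 7, 6, 2. The 8th vertex is 2.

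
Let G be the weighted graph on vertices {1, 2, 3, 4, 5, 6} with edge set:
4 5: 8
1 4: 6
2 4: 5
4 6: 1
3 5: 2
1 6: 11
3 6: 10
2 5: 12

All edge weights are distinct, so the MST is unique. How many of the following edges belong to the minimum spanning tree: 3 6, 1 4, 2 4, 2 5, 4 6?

3

Sort edges by weight, then run Kruskal:
4 6 (1): add — endpoints in different components.
3 5 (2): add — endpoints in different components.
2 4 (5): add — endpoints in different components.
1 4 (6): add — endpoints in different components.
4 5 (8): add — endpoints in different components.
MST edge set: {4 6, 3 5, 2 4, 1 4, 4 5}.
Of the listed edges, {1 4, 2 4, 4 6} are in the MST → 3.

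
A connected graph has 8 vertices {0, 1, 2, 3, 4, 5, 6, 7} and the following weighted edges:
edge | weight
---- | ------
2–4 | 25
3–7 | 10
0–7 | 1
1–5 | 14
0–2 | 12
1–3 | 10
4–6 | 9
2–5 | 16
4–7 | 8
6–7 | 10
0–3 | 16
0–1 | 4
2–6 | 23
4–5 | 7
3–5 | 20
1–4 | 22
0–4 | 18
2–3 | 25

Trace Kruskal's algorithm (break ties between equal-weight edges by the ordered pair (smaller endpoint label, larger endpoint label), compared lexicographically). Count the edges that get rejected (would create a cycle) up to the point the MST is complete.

2

Sort edges by weight, then run Kruskal:
0–7 (1): add — endpoints in different components.
0–1 (4): add — endpoints in different components.
4–5 (7): add — endpoints in different components.
4–7 (8): add — endpoints in different components.
4–6 (9): add — endpoints in different components.
1–3 (10): add — endpoints in different components.
3–7 (10): skip — 3 and 7 already connected.
6–7 (10): skip — 6 and 7 already connected.
0–2 (12): add — endpoints in different components.
Edges rejected before the tree was complete: 2.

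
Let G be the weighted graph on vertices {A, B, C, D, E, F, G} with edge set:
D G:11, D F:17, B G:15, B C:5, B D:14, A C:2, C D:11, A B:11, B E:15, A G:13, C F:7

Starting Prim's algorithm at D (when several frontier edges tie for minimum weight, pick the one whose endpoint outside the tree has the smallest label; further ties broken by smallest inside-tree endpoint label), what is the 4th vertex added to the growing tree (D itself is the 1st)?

B

Grow the tree from D using Prim:
Step 1: cheapest edge leaving the tree is C D (11); add C.
Step 2: cheapest edge leaving the tree is A C (2); add A.
Step 3: cheapest edge leaving the tree is B C (5); add B.
Step 4: cheapest edge leaving the tree is C F (7); add F.
Step 5: cheapest edge leaving the tree is D G (11); add G.
Step 6: cheapest edge leaving the tree is B E (15); add E.
Vertex order: D, C, A, B, F, G, E. The 4th vertex is B.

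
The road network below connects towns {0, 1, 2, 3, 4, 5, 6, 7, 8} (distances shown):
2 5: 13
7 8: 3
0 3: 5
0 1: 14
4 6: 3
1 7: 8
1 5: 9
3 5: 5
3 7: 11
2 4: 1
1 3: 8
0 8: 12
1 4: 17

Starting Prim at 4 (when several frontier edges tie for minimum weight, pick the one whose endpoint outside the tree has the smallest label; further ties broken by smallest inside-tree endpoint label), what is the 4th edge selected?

3-5

Grow the tree from 4 using Prim:
Step 1: frontier [2 4 1, 4 6 3, 1 4 17] → take 2 4 (1); add 2.
Step 2: frontier [2 5 13, 4 6 3, 1 4 17] → take 4 6 (3); add 6.
Step 3: frontier [2 5 13, 1 4 17] → take 2 5 (13); add 5.
Step 4: frontier [1 4 17, 3 5 5, 1 5 9] → take 3 5 (5); add 3.
Step 5: frontier [0 3 5, 1 3 8, 3 7 11, 1 4 17, 1 5 9] → take 0 3 (5); add 0.
Step 6: frontier [0 8 12, 0 1 14, 1 3 8, 3 7 11, 1 4 17, 1 5 9] → take 1 3 (8); add 1.
Step 7: frontier [0 8 12, 1 7 8, 3 7 11] → take 1 7 (8); add 7.
Step 8: frontier [0 8 12, 7 8 3] → take 7 8 (3); add 8.
The 4th edge added is 3 5.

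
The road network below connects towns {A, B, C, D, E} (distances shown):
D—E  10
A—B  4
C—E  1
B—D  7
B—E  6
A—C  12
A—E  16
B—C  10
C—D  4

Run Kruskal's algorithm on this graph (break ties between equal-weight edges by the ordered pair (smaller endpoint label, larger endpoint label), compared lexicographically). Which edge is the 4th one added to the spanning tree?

Sort edges by weight, then run Kruskal:
C—E (1): add — endpoints in different components.
A—B (4): add — endpoints in different components.
C—D (4): add — endpoints in different components.
B—E (6): add — endpoints in different components.
The 4th edge added is B—E.

B-E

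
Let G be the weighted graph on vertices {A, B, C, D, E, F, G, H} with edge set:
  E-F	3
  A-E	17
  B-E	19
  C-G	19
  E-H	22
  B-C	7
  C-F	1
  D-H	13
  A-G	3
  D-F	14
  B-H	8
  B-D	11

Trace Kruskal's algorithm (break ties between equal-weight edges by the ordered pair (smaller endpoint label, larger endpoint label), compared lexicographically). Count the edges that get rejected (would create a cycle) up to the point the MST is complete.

2

Kruskal: consider edges lightest-first.
C-F (1): add — endpoints in different components.
A-G (3): add — endpoints in different components.
E-F (3): add — endpoints in different components.
B-C (7): add — endpoints in different components.
B-H (8): add — endpoints in different components.
B-D (11): add — endpoints in different components.
D-H (13): skip — D and H already connected.
D-F (14): skip — D and F already connected.
A-E (17): add — endpoints in different components.
Edges rejected before the tree was complete: 2.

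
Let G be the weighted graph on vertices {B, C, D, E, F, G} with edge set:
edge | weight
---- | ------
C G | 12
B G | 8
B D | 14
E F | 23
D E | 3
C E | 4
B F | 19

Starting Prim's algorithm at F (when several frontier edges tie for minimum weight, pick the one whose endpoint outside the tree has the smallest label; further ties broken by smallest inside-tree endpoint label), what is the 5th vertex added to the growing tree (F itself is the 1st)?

Prim's algorithm from F:
Step 1: cheapest edge leaving the tree is B F (19); add B.
Step 2: cheapest edge leaving the tree is B G (8); add G.
Step 3: cheapest edge leaving the tree is C G (12); add C.
Step 4: cheapest edge leaving the tree is C E (4); add E.
Step 5: cheapest edge leaving the tree is D E (3); add D.
Vertex order: F, B, G, C, E, D. The 5th vertex is E.

E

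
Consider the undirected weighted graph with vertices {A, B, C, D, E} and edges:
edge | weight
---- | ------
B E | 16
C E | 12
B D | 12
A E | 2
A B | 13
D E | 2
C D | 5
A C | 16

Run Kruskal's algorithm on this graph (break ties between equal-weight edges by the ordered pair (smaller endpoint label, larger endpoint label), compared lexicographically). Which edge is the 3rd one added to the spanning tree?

C-D

Sort edges by weight, then run Kruskal:
A E (2): add. Components now {A,E} {B} {C} {D}
D E (2): add. Components now {A,D,E} {B} {C}
C D (5): add. Components now {A,C,D,E} {B}
B D (12): add. Components now {A,B,C,D,E}
The 3rd edge added is C D.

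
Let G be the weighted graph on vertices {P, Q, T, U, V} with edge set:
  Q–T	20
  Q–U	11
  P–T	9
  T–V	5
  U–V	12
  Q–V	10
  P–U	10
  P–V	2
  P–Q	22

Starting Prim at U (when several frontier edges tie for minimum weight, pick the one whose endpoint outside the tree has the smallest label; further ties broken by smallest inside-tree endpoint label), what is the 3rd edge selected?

Prim's algorithm from U:
Step 1: frontier [P–U 10, Q–U 11, U–V 12] → take P–U (10); add P.
Step 2: frontier [P–V 2, P–T 9, P–Q 22, Q–U 11, U–V 12] → take P–V (2); add V.
Step 3: frontier [P–T 9, P–Q 22, Q–U 11, T–V 5, Q–V 10] → take T–V (5); add T.
Step 4: frontier [P–Q 22, Q–T 20, Q–U 11, Q–V 10] → take Q–V (10); add Q.
The 3rd edge added is T–V.

T-V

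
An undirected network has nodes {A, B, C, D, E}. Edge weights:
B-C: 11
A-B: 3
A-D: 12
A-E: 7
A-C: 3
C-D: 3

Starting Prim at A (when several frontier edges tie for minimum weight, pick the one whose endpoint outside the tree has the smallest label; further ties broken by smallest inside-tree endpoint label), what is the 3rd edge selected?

C-D

Grow the tree from A using Prim:
Step 1: cheapest edge leaving the tree is A-B (3); add B.
Step 2: cheapest edge leaving the tree is A-C (3); add C.
Step 3: cheapest edge leaving the tree is C-D (3); add D.
Step 4: cheapest edge leaving the tree is A-E (7); add E.
The 3rd edge added is C-D.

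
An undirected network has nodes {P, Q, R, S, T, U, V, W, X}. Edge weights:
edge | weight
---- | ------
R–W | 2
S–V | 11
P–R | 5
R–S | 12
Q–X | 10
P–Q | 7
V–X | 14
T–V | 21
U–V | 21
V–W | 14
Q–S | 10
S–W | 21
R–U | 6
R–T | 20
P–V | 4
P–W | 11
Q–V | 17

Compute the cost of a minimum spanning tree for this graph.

64

Prim, starting at Q.
Step 1: cheapest edge leaving the tree is P–Q (7); add P.
Step 2: cheapest edge leaving the tree is P–V (4); add V.
Step 3: cheapest edge leaving the tree is P–R (5); add R.
Step 4: cheapest edge leaving the tree is R–W (2); add W.
Step 5: cheapest edge leaving the tree is R–U (6); add U.
Step 6: cheapest edge leaving the tree is Q–S (10); add S.
Step 7: cheapest edge leaving the tree is Q–X (10); add X.
Step 8: cheapest edge leaving the tree is R–T (20); add T.
MST edges: P–Q, P–V, P–R, R–W, R–U, Q–S, Q–X, R–T; total weight 7+4+5+2+6+10+10+20 = 64.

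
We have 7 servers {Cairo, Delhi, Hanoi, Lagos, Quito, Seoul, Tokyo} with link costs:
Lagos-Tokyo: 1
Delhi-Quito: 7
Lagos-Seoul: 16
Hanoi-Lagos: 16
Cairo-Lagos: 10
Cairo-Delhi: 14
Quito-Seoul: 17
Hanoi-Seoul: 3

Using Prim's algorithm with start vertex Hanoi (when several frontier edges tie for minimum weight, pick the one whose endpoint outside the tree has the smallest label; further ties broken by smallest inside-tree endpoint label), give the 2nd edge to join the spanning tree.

Prim, starting at Hanoi.
Step 1: frontier [Hanoi-Seoul 3, Hanoi-Lagos 16] → take Hanoi-Seoul (3); add Seoul.
Step 2: frontier [Hanoi-Lagos 16, Lagos-Seoul 16, Quito-Seoul 17] → take Hanoi-Lagos (16); add Lagos.
Step 3: frontier [Lagos-Tokyo 1, Cairo-Lagos 10, Quito-Seoul 17] → take Lagos-Tokyo (1); add Tokyo.
Step 4: frontier [Cairo-Lagos 10, Quito-Seoul 17] → take Cairo-Lagos (10); add Cairo.
Step 5: frontier [Cairo-Delhi 14, Quito-Seoul 17] → take Cairo-Delhi (14); add Delhi.
Step 6: frontier [Delhi-Quito 7, Quito-Seoul 17] → take Delhi-Quito (7); add Quito.
The 2nd edge added is Hanoi-Lagos.

Hanoi-Lagos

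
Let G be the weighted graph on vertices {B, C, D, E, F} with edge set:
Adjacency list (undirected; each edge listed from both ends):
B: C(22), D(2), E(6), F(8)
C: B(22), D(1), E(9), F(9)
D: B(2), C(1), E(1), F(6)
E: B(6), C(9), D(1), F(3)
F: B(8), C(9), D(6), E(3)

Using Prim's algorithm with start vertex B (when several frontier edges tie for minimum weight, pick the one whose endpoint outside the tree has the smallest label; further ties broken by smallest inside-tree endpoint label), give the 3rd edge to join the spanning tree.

Grow the tree from B using Prim:
Step 1: frontier [B D 2, B E 6, B F 8, B C 22] → take B D (2); add D.
Step 2: frontier [B E 6, B F 8, B C 22, C D 1, D E 1, D F 6] → take C D (1); add C.
Step 3: frontier [B E 6, B F 8, C E 9, C F 9, D E 1, D F 6] → take D E (1); add E.
Step 4: frontier [B F 8, C F 9, D F 6, E F 3] → take E F (3); add F.
The 3rd edge added is D E.

D-E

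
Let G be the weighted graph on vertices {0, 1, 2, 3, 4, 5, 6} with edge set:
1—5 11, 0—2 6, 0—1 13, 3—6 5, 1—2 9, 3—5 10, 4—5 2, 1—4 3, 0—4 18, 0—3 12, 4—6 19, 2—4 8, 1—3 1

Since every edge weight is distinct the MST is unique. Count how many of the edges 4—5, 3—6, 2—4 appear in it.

3

Kruskal: consider edges lightest-first.
1—3 (1): add — endpoints in different components.
4—5 (2): add — endpoints in different components.
1—4 (3): add — endpoints in different components.
3—6 (5): add — endpoints in different components.
0—2 (6): add — endpoints in different components.
2—4 (8): add — endpoints in different components.
MST edge set: {1—3, 4—5, 1—4, 3—6, 0—2, 2—4}.
Of the listed edges, {4—5, 3—6, 2—4} are in the MST → 3.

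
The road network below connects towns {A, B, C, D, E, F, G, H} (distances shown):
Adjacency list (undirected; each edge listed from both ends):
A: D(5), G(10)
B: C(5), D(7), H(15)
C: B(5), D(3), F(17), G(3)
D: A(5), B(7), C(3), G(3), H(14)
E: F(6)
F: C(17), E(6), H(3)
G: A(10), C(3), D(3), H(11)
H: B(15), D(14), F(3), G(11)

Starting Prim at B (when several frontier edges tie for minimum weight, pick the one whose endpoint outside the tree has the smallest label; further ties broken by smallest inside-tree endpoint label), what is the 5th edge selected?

Grow the tree from B using Prim:
Step 1: frontier [B—C 5, B—D 7, B—H 15] → take B—C (5); add C.
Step 2: frontier [B—D 7, B—H 15, C—D 3, C—G 3, C—F 17] → take C—D (3); add D.
Step 3: frontier [B—H 15, C—G 3, C—F 17, D—G 3, A—D 5, D—H 14] → take C—G (3); add G.
Step 4: frontier [B—H 15, C—F 17, A—D 5, D—H 14, A—G 10, G—H 11] → take A—D (5); add A.
Step 5: frontier [B—H 15, C—F 17, D—H 14, G—H 11] → take G—H (11); add H.
Step 6: frontier [C—F 17, F—H 3] → take F—H (3); add F.
Step 7: frontier [E—F 6] → take E—F (6); add E.
The 5th edge added is G—H.

G-H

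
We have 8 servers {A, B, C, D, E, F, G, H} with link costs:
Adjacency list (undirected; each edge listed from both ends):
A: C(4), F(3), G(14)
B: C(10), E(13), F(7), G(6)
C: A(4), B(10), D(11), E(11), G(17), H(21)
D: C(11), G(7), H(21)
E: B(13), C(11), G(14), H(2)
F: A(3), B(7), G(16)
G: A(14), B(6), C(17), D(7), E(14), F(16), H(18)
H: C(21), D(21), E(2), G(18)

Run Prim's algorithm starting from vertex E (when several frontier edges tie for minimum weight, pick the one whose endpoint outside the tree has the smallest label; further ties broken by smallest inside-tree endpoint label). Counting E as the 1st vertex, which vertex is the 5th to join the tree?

F

Prim, starting at E.
Step 1: cheapest edge leaving the tree is E-H (2); add H.
Step 2: cheapest edge leaving the tree is C-E (11); add C.
Step 3: cheapest edge leaving the tree is A-C (4); add A.
Step 4: cheapest edge leaving the tree is A-F (3); add F.
Step 5: cheapest edge leaving the tree is B-F (7); add B.
Step 6: cheapest edge leaving the tree is B-G (6); add G.
Step 7: cheapest edge leaving the tree is D-G (7); add D.
Vertex order: E, H, C, A, F, B, G, D. The 5th vertex is F.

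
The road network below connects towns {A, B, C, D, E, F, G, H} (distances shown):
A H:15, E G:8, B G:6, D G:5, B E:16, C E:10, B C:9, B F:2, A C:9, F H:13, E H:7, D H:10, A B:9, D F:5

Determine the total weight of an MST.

45

Prim's algorithm from B:
Step 1: cheapest edge leaving the tree is B F (2); add F.
Step 2: cheapest edge leaving the tree is D F (5); add D.
Step 3: cheapest edge leaving the tree is D G (5); add G.
Step 4: cheapest edge leaving the tree is E G (8); add E.
Step 5: cheapest edge leaving the tree is E H (7); add H.
Step 6: cheapest edge leaving the tree is A B (9); add A.
Step 7: cheapest edge leaving the tree is A C (9); add C.
MST edges: B F, D F, D G, E G, E H, A B, A C; total weight 2+5+5+8+7+9+9 = 45.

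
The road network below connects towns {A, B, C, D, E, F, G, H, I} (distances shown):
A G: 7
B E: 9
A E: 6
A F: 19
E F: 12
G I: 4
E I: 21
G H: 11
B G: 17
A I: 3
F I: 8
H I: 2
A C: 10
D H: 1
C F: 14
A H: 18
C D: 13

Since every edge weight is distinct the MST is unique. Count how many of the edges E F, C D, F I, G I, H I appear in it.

Kruskal's algorithm — process edges by increasing weight (ties by edge label):
D H (1): add — endpoints in different components.
H I (2): add — endpoints in different components.
A I (3): add — endpoints in different components.
G I (4): add — endpoints in different components.
A E (6): add — endpoints in different components.
A G (7): skip — A and G already connected.
F I (8): add — endpoints in different components.
B E (9): add — endpoints in different components.
A C (10): add — endpoints in different components.
MST edge set: {D H, H I, A I, G I, A E, F I, B E, A C}.
Of the listed edges, {F I, G I, H I} are in the MST → 3.

3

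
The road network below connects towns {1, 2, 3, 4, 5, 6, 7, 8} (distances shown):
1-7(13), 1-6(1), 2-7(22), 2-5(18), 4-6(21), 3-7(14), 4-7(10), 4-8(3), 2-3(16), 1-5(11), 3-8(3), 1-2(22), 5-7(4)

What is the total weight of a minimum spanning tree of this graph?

Kruskal's algorithm — process edges by increasing weight (ties by edge label):
1-6 (1): add — endpoints in different components.
3-8 (3): add — endpoints in different components.
4-8 (3): add — endpoints in different components.
5-7 (4): add — endpoints in different components.
4-7 (10): add — endpoints in different components.
1-5 (11): add — endpoints in different components.
1-7 (13): skip — 1 and 7 already connected.
3-7 (14): skip — 3 and 7 already connected.
2-3 (16): add — endpoints in different components.
MST edges: 1-6, 3-8, 4-8, 5-7, 4-7, 1-5, 2-3; total weight 1+3+3+4+10+11+16 = 48.

48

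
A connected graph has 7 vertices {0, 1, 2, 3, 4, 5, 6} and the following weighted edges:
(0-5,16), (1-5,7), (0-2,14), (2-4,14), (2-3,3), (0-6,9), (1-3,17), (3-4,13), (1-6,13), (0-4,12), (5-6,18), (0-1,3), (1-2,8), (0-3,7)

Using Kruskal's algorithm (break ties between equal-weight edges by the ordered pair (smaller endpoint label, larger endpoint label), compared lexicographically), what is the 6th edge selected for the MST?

0-4

Kruskal's algorithm — process edges by increasing weight (ties by edge label):
0-1 (3): add. Components now {0,1} {2} {3} {4} {5} {6}
2-3 (3): add. Components now {0,1} {2,3} {4} {5} {6}
0-3 (7): add. Components now {0,1,2,3} {4} {5} {6}
1-5 (7): add. Components now {0,1,2,3,5} {4} {6}
1-2 (8): skip — 1 and 2 already connected.
0-6 (9): add. Components now {0,1,2,3,5,6} {4}
0-4 (12): add. Components now {0,1,2,3,4,5,6}
The 6th edge added is 0-4.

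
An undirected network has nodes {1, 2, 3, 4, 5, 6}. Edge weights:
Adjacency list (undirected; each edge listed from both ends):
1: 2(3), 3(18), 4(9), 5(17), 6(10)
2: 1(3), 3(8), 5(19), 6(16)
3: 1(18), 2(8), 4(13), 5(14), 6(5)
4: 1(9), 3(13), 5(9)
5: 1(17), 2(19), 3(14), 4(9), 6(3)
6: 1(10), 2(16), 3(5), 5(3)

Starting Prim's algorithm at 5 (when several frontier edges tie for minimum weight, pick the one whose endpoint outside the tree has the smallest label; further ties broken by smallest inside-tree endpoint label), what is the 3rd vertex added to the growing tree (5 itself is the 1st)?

Prim's algorithm from 5:
Step 1: frontier [5-6 3, 4-5 9, 3-5 14, 1-5 17, 2-5 19] → take 5-6 (3); add 6.
Step 2: frontier [4-5 9, 3-5 14, 1-5 17, 2-5 19, 3-6 5, 1-6 10, 2-6 16] → take 3-6 (5); add 3.
Step 3: frontier [2-3 8, 3-4 13, 1-3 18, 4-5 9, 1-5 17, 2-5 19, 1-6 10, 2-6 16] → take 2-3 (8); add 2.
Step 4: frontier [1-2 3, 3-4 13, 1-3 18, 4-5 9, 1-5 17, 1-6 10] → take 1-2 (3); add 1.
Step 5: frontier [1-4 9, 3-4 13, 4-5 9] → take 1-4 (9); add 4.
Vertex order: 5, 6, 3, 2, 1, 4. The 3rd vertex is 3.

3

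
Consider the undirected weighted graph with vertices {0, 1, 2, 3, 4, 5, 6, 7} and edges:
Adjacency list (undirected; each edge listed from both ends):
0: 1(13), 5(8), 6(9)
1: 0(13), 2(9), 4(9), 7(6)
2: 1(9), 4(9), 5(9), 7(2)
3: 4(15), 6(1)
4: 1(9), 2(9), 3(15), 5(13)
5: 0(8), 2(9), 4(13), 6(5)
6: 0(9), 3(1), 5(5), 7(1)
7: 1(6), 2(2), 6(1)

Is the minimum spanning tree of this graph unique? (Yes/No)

Kruskal's algorithm — process edges by increasing weight (ties by edge label):
3 6 (1): add — endpoints in different components.
6 7 (1): add — endpoints in different components.
2 7 (2): add — endpoints in different components.
5 6 (5): add — endpoints in different components.
1 7 (6): add — endpoints in different components.
0 5 (8): add — endpoints in different components.
0 6 (9): skip — 0 and 6 already connected.
1 2 (9): skip — 1 and 2 already connected.
1 4 (9): add — endpoints in different components.
Non-tree edge 2 4 has weight 9, equal to the heaviest edge on its tree cycle — swapping gives another MST of the same weight. Not unique.

No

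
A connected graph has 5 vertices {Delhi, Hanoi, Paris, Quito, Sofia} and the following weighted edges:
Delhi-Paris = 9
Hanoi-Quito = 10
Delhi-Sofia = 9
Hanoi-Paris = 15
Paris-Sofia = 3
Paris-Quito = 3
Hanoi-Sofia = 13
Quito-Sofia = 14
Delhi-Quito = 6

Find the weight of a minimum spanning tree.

Grow the tree from Paris using Prim:
Step 1: frontier [Paris-Quito 3, Paris-Sofia 3, Delhi-Paris 9, Hanoi-Paris 15] → take Paris-Quito (3); add Quito.
Step 2: frontier [Paris-Sofia 3, Delhi-Paris 9, Hanoi-Paris 15, Delhi-Quito 6, Hanoi-Quito 10, Quito-Sofia 14] → take Paris-Sofia (3); add Sofia.
Step 3: frontier [Delhi-Paris 9, Hanoi-Paris 15, Delhi-Quito 6, Hanoi-Quito 10, Delhi-Sofia 9, Hanoi-Sofia 13] → take Delhi-Quito (6); add Delhi.
Step 4: frontier [Hanoi-Paris 15, Hanoi-Quito 10, Hanoi-Sofia 13] → take Hanoi-Quito (10); add Hanoi.
MST edges: Paris-Quito, Paris-Sofia, Delhi-Quito, Hanoi-Quito; total weight 3+3+6+10 = 22.

22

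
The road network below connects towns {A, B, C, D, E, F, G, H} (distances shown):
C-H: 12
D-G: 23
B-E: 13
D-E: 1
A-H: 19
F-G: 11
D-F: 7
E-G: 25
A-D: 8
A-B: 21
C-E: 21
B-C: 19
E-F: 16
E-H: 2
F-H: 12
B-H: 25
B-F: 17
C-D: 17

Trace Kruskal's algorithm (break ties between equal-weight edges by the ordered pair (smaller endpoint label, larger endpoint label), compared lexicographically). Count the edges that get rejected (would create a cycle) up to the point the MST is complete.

1

Sort edges by weight, then run Kruskal:
D-E (1): add — endpoints in different components.
E-H (2): add — endpoints in different components.
D-F (7): add — endpoints in different components.
A-D (8): add — endpoints in different components.
F-G (11): add — endpoints in different components.
C-H (12): add — endpoints in different components.
F-H (12): skip — F and H already connected.
B-E (13): add — endpoints in different components.
Edges rejected before the tree was complete: 1.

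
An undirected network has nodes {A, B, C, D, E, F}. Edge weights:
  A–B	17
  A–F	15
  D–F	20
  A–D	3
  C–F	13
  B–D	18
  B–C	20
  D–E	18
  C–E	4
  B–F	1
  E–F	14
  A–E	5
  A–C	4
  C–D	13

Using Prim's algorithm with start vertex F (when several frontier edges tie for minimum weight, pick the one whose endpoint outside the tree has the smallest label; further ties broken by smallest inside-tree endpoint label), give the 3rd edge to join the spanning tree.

Prim, starting at F.
Step 1: frontier [B–F 1, C–F 13, E–F 14, A–F 15, D–F 20] → take B–F (1); add B.
Step 2: frontier [A–B 17, B–D 18, B–C 20, C–F 13, E–F 14, A–F 15, D–F 20] → take C–F (13); add C.
Step 3: frontier [A–B 17, B–D 18, A–C 4, C–E 4, C–D 13, E–F 14, A–F 15, D–F 20] → take A–C (4); add A.
Step 4: frontier [A–D 3, A–E 5, B–D 18, C–E 4, C–D 13, E–F 14, D–F 20] → take A–D (3); add D.
Step 5: frontier [A–E 5, C–E 4, D–E 18, E–F 14] → take C–E (4); add E.
The 3rd edge added is A–C.

A-C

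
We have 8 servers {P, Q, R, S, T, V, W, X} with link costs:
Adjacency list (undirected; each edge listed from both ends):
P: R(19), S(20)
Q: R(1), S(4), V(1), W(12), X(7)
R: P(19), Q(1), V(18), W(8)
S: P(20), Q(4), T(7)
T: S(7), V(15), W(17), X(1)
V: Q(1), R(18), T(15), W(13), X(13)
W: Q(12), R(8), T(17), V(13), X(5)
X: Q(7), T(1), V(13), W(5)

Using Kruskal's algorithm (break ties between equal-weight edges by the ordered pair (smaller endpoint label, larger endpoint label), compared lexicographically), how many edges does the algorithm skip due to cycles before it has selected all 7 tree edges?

8

Sort edges by weight, then run Kruskal:
Q R (1): add — endpoints in different components.
Q V (1): add — endpoints in different components.
T X (1): add — endpoints in different components.
Q S (4): add — endpoints in different components.
W X (5): add — endpoints in different components.
Q X (7): add — endpoints in different components.
S T (7): skip — T and S already connected.
R W (8): skip — R and W already connected.
Q W (12): skip — W and Q already connected.
V W (13): skip — W and V already connected.
V X (13): skip — V and X already connected.
T V (15): skip — T and V already connected.
T W (17): skip — T and W already connected.
R V (18): skip — R and V already connected.
P R (19): add — endpoints in different components.
Edges rejected before the tree was complete: 8.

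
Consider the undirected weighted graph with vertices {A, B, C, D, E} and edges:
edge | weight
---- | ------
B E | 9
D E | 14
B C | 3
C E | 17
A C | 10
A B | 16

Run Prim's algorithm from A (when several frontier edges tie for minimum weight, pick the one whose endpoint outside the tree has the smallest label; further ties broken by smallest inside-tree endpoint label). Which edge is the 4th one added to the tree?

Prim's algorithm from A:
Step 1: frontier [A C 10, A B 16] → take A C (10); add C.
Step 2: frontier [A B 16, B C 3, C E 17] → take B C (3); add B.
Step 3: frontier [B E 9, C E 17] → take B E (9); add E.
Step 4: frontier [D E 14] → take D E (14); add D.
The 4th edge added is D E.

D-E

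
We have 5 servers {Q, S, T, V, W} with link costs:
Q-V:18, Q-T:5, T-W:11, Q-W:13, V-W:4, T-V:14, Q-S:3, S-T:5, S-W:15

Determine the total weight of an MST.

23

Prim's algorithm from V:
Step 1: cheapest edge leaving the tree is V-W (4); add W.
Step 2: cheapest edge leaving the tree is T-W (11); add T.
Step 3: cheapest edge leaving the tree is Q-T (5); add Q.
Step 4: cheapest edge leaving the tree is Q-S (3); add S.
MST edges: V-W, T-W, Q-T, Q-S; total weight 4+11+5+3 = 23.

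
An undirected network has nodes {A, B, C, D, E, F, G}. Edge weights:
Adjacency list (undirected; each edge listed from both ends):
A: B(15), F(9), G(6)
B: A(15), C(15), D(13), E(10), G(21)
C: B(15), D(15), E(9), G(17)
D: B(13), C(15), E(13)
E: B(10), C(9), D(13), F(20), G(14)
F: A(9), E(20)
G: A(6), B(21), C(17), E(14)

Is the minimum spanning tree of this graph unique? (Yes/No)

Kruskal: consider edges lightest-first.
A—G (6): add. Components now {A,G} {B} {C} {D} {E} {F}
A—F (9): add. Components now {A,F,G} {B} {C} {D} {E}
C—E (9): add. Components now {A,F,G} {B} {C,E} {D}
B—E (10): add. Components now {A,F,G} {B,C,E} {D}
B—D (13): add. Components now {A,F,G} {B,C,D,E}
D—E (13): skip — D and E already connected.
E—G (14): add. Components now {A,B,C,D,E,F,G}
Non-tree edge D—E has weight 13, equal to the heaviest edge on its tree cycle — swapping gives another MST of the same weight. Not unique.

No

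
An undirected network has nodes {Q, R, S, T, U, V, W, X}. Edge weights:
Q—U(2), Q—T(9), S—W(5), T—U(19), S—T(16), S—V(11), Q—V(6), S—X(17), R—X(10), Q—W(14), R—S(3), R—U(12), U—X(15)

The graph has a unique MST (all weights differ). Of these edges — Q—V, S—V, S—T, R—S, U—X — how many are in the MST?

Sort edges by weight, then run Kruskal:
Q—U (2): add — endpoints in different components.
R—S (3): add — endpoints in different components.
S—W (5): add — endpoints in different components.
Q—V (6): add — endpoints in different components.
Q—T (9): add — endpoints in different components.
R—X (10): add — endpoints in different components.
S—V (11): add — endpoints in different components.
MST edge set: {Q—U, R—S, S—W, Q—V, Q—T, R—X, S—V}.
Of the listed edges, {Q—V, S—V, R—S} are in the MST → 3.

3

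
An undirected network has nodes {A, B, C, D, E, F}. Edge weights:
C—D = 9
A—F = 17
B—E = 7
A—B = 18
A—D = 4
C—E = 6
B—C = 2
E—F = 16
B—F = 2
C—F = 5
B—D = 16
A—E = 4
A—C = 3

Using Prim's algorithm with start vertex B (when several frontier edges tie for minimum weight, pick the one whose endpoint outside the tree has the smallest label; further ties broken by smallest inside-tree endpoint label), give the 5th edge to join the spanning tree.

A-E

Prim, starting at B.
Step 1: frontier [B—C 2, B—F 2, B—E 7, B—D 16, A—B 18] → take B—C (2); add C.
Step 2: frontier [B—F 2, B—E 7, B—D 16, A—B 18, A—C 3, C—F 5, C—E 6, C—D 9] → take B—F (2); add F.
Step 3: frontier [B—E 7, B—D 16, A—B 18, A—C 3, C—E 6, C—D 9, E—F 16, A—F 17] → take A—C (3); add A.
Step 4: frontier [A—D 4, A—E 4, B—E 7, B—D 16, C—E 6, C—D 9, E—F 16] → take A—D (4); add D.
Step 5: frontier [A—E 4, B—E 7, C—E 6, E—F 16] → take A—E (4); add E.
The 5th edge added is A—E.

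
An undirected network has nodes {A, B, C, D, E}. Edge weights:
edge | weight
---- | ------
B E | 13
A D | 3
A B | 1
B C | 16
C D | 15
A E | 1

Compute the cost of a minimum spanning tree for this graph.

20

Sort edges by weight, then run Kruskal:
A B (1): add. Components now {A,B} {C} {D} {E}
A E (1): add. Components now {A,B,E} {C} {D}
A D (3): add. Components now {A,B,D,E} {C}
B E (13): skip — B and E already connected.
C D (15): add. Components now {A,B,C,D,E}
MST edges: A B, A E, A D, C D; total weight 1+1+3+15 = 20.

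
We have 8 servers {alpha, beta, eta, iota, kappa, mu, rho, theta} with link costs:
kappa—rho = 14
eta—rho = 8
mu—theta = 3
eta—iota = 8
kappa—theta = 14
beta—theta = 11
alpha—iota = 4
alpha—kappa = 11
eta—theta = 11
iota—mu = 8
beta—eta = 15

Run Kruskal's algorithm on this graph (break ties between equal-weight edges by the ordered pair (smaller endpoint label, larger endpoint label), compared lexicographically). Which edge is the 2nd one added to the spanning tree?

Sort edges by weight, then run Kruskal:
mu—theta (3): add — endpoints in different components.
alpha—iota (4): add — endpoints in different components.
eta—iota (8): add — endpoints in different components.
eta—rho (8): add — endpoints in different components.
iota—mu (8): add — endpoints in different components.
alpha—kappa (11): add — endpoints in different components.
beta—theta (11): add — endpoints in different components.
The 2nd edge added is alpha—iota.

alpha-iota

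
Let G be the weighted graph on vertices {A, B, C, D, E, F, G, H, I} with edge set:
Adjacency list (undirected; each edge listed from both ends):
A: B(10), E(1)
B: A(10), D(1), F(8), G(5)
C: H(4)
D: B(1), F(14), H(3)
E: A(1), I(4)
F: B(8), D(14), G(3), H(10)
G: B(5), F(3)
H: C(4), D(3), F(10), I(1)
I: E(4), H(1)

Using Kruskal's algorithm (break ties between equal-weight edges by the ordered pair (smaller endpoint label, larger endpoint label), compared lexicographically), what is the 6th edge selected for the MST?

C-H

Kruskal's algorithm — process edges by increasing weight (ties by edge label):
A-E (1): add — endpoints in different components.
B-D (1): add — endpoints in different components.
H-I (1): add — endpoints in different components.
D-H (3): add — endpoints in different components.
F-G (3): add — endpoints in different components.
C-H (4): add — endpoints in different components.
E-I (4): add — endpoints in different components.
B-G (5): add — endpoints in different components.
The 6th edge added is C-H.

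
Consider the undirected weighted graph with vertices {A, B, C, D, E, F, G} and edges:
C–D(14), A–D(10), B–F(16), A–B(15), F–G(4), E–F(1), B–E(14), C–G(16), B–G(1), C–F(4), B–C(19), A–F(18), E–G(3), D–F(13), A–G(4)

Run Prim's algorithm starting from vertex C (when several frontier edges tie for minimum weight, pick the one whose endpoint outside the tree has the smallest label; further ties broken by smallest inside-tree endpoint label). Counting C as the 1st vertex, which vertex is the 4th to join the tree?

Prim, starting at C.
Step 1: cheapest edge leaving the tree is C–F (4); add F.
Step 2: cheapest edge leaving the tree is E–F (1); add E.
Step 3: cheapest edge leaving the tree is E–G (3); add G.
Step 4: cheapest edge leaving the tree is B–G (1); add B.
Step 5: cheapest edge leaving the tree is A–G (4); add A.
Step 6: cheapest edge leaving the tree is A–D (10); add D.
Vertex order: C, F, E, G, B, A, D. The 4th vertex is G.

G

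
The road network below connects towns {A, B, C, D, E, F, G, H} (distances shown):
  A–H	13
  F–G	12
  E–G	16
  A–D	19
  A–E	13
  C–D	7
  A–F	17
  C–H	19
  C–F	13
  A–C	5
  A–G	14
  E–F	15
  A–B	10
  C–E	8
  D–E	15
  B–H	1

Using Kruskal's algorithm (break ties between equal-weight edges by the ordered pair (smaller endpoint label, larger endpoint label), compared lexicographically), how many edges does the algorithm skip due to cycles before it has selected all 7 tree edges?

Kruskal's algorithm — process edges by increasing weight (ties by edge label):
B–H (1): add — endpoints in different components.
A–C (5): add — endpoints in different components.
C–D (7): add — endpoints in different components.
C–E (8): add — endpoints in different components.
A–B (10): add — endpoints in different components.
F–G (12): add — endpoints in different components.
A–E (13): skip — A and E already connected.
A–H (13): skip — A and H already connected.
C–F (13): add — endpoints in different components.
Edges rejected before the tree was complete: 2.

2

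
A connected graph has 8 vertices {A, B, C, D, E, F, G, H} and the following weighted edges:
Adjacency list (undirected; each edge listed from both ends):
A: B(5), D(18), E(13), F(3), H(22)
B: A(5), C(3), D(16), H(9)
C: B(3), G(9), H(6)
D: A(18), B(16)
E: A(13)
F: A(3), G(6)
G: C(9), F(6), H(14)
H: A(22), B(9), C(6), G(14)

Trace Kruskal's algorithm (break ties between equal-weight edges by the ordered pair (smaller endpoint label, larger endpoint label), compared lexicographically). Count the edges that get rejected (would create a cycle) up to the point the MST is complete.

Sort edges by weight, then run Kruskal:
A—F (3): add — endpoints in different components.
B—C (3): add — endpoints in different components.
A—B (5): add — endpoints in different components.
C—H (6): add — endpoints in different components.
F—G (6): add — endpoints in different components.
B—H (9): skip — B and H already connected.
C—G (9): skip — C and G already connected.
A—E (13): add — endpoints in different components.
G—H (14): skip — G and H already connected.
B—D (16): add — endpoints in different components.
Edges rejected before the tree was complete: 3.

3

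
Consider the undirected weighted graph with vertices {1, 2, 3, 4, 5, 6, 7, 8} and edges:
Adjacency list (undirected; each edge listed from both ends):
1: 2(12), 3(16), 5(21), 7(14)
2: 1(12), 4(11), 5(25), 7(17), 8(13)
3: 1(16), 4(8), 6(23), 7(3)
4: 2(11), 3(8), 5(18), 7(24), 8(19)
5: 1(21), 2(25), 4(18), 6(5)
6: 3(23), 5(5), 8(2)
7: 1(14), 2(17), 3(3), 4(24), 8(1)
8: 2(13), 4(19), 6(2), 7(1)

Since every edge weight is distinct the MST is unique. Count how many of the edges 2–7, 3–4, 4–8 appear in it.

Kruskal: consider edges lightest-first.
7–8 (1): add — endpoints in different components.
6–8 (2): add — endpoints in different components.
3–7 (3): add — endpoints in different components.
5–6 (5): add — endpoints in different components.
3–4 (8): add — endpoints in different components.
2–4 (11): add — endpoints in different components.
1–2 (12): add — endpoints in different components.
MST edge set: {7–8, 6–8, 3–7, 5–6, 3–4, 2–4, 1–2}.
Of the listed edges, {3–4} are in the MST → 1.

1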